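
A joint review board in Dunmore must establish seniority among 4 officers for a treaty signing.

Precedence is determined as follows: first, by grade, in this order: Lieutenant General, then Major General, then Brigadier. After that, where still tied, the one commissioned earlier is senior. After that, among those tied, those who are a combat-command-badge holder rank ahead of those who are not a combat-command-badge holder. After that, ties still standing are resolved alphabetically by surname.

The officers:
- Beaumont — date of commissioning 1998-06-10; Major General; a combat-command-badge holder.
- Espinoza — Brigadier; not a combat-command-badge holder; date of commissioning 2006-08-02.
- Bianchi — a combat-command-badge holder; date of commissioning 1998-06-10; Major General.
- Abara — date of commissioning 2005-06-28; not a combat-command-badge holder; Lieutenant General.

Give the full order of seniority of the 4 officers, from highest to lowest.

By grade: Abara (Lieutenant General); then Beaumont and Bianchi (Major General); then Espinoza (Brigadier).
Beaumont and Bianchi both have date of commissioning 1998-06-10, so the next rule applies.
Beaumont and Bianchi are each a combat-command-badge holder, so the next rule applies.
Among Beaumont and Bianchi, alphabetically by surname: Beaumont before Bianchi.
Full order: Abara, Beaumont, Bianchi, Espinoza.

Abara, Beaumont, Bianchi, Espinoza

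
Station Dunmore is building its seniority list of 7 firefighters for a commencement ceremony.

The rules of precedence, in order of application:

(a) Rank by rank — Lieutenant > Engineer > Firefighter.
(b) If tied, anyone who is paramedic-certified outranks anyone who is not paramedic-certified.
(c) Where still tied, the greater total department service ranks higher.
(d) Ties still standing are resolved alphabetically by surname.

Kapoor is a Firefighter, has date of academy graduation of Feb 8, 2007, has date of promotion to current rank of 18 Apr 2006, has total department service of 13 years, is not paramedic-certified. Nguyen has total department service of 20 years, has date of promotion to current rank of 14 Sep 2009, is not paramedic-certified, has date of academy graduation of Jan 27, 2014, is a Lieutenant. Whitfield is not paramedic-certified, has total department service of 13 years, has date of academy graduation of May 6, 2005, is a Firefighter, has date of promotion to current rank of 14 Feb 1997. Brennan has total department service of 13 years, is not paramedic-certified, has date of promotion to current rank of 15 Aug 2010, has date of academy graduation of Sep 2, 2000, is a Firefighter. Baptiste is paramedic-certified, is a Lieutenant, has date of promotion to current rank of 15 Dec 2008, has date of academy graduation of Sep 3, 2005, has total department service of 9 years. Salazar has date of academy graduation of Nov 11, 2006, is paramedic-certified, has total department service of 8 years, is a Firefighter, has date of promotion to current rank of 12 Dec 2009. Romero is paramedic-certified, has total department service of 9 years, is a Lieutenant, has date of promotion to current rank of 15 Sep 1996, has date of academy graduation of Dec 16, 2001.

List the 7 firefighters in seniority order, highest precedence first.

By rank: Baptiste, Romero and Nguyen (Lieutenant); then Salazar, Brennan, Kapoor and Whitfield (Firefighter).
Among Baptiste, Romero and Nguyen, paramedic-certified before not paramedic-certified: Baptiste and Romero (paramedic-certified) before Nguyen (not paramedic-certified).
Baptiste and Romero both have total department service 9 years, so the next rule applies.
Among Baptiste and Romero, alphabetically by surname: Baptiste before Romero.
Among Salazar, Brennan, Kapoor and Whitfield, paramedic-certified before not paramedic-certified: Salazar (paramedic-certified) before Brennan, Kapoor and Whitfield (not paramedic-certified).
Brennan, Kapoor and Whitfield all have total department service 13 years, so the next rule applies.
Among Brennan, Kapoor and Whitfield, alphabetically by surname: Brennan before Kapoor before Whitfield.
Full order: Baptiste, Romero, Nguyen, Salazar, Brennan, Kapoor, Whitfield.

Baptiste, Romero, Nguyen, Salazar, Brennan, Kapoor, Whitfield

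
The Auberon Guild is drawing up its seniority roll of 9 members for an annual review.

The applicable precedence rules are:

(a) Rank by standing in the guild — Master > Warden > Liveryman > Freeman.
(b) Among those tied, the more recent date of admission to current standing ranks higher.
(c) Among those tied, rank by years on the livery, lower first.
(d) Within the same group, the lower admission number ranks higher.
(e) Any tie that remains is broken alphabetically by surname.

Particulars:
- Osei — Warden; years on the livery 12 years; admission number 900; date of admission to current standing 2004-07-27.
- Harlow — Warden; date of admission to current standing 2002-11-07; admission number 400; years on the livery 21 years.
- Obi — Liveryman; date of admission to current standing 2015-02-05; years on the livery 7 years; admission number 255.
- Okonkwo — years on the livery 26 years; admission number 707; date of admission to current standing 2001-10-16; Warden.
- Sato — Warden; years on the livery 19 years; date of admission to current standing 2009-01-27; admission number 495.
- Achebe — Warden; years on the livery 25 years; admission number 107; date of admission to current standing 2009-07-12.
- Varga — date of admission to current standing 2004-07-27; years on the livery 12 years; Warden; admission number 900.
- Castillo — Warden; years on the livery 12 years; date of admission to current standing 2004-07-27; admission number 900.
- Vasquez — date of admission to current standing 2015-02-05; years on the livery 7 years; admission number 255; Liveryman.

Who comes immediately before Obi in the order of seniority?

By standing in the guild: Achebe, Sato, Castillo, Osei, Varga, Harlow and Okonkwo (Warden); then Obi and Vasquez (Liveryman).
Among Achebe, Sato, Castillo, Osei, Varga, Harlow and Okonkwo, by date of admission to current standing (later first): Achebe (2009-07-12) before Sato (2009-01-27) before Castillo, Osei and Varga (2004-07-27) before Harlow (2002-11-07) before Okonkwo (2001-10-16).
Castillo, Osei and Varga all have years on the livery 12 years, so the next rule applies.
Castillo, Osei and Varga all have admission number 900, so the next rule applies.
Among Castillo, Osei and Varga, alphabetically by surname: Castillo before Osei before Varga.
Obi and Vasquez both have date of admission to current standing 2015-02-05, so the next rule applies.
Obi and Vasquez both have years on the livery 7 years, so the next rule applies.
Obi and Vasquez both have admission number 255, so the next rule applies.
Among Obi and Vasquez, alphabetically by surname: Obi before Vasquez.
Order: Achebe, Sato, Castillo, Osei, Varga, Harlow, Okonkwo, Obi, Vasquez.

Okonkwo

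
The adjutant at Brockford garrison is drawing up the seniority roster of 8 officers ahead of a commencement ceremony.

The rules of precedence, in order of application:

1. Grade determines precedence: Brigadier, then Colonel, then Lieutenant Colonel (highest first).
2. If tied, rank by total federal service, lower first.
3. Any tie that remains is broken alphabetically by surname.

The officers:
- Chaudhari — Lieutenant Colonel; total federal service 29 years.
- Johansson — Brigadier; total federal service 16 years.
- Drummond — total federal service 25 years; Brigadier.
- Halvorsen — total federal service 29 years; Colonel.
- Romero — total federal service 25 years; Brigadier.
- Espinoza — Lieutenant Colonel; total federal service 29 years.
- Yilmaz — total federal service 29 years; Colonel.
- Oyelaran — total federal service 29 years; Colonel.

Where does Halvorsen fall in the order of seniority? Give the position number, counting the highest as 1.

4

By grade: Johansson, Drummond and Romero (Brigadier); then Halvorsen, Oyelaran and Yilmaz (Colonel); then Chaudhari and Espinoza (Lieutenant Colonel).
Among Johansson, Drummond and Romero, by total federal service (lower first): Johansson (16 years) before Drummond and Romero (25 years).
Among Drummond and Romero, alphabetically by surname: Drummond before Romero.
Halvorsen, Oyelaran and Yilmaz all have total federal service 29 years, so the next rule applies.
Among Halvorsen, Oyelaran and Yilmaz, alphabetically by surname: Halvorsen before Oyelaran before Yilmaz.
Chaudhari and Espinoza both have total federal service 29 years, so the next rule applies.
Among Chaudhari and Espinoza, alphabetically by surname: Chaudhari before Espinoza.
Order: Johansson, Drummond, Romero, Halvorsen, Oyelaran, Yilmaz, Chaudhari, Espinoza. So position 4.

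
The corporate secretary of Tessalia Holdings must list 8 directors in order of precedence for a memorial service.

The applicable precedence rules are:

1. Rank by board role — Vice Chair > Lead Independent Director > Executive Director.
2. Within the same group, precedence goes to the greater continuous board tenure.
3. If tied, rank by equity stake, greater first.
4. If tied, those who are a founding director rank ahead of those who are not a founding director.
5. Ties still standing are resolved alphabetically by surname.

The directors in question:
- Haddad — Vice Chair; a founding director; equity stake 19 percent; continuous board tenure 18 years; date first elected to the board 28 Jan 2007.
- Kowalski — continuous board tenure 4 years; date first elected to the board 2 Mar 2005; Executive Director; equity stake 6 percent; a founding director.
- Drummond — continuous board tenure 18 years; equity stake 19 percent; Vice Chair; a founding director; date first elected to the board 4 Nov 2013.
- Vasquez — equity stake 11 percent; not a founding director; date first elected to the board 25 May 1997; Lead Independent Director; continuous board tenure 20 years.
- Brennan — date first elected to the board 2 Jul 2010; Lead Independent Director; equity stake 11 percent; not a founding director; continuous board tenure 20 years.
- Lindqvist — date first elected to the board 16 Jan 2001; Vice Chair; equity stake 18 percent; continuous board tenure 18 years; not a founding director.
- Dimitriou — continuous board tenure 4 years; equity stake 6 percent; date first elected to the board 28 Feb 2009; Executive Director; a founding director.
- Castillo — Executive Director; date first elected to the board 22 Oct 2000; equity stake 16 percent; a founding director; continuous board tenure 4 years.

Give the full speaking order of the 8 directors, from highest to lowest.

Drummond, Haddad, Lindqvist, Brennan, Vasquez, Castillo, Dimitriou, Kowalski

By board role: Drummond, Haddad and Lindqvist (Vice Chair); then Brennan and Vasquez (Lead Independent Director); then Castillo, Dimitriou and Kowalski (Executive Director).
Drummond, Haddad and Lindqvist all have continuous board tenure 18 years, so the next rule applies.
Among Drummond, Haddad and Lindqvist, by equity stake (higher first): Drummond and Haddad (19 percent) before Lindqvist (18 percent).
Drummond and Haddad are each a founding director, so the next rule applies.
Among Drummond and Haddad, alphabetically by surname: Drummond before Haddad.
Brennan and Vasquez both have continuous board tenure 20 years, so the next rule applies.
Brennan and Vasquez both have equity stake 11 percent, so the next rule applies.
Brennan and Vasquez are each not a founding director, so the next rule applies.
Among Brennan and Vasquez, alphabetically by surname: Brennan before Vasquez.
Castillo, Dimitriou and Kowalski all have continuous board tenure 4 years, so the next rule applies.
Among Castillo, Dimitriou and Kowalski, by equity stake (higher first): Castillo (16 percent) before Dimitriou and Kowalski (6 percent).
Dimitriou and Kowalski are each a founding director, so the next rule applies.
Among Dimitriou and Kowalski, alphabetically by surname: Dimitriou before Kowalski.
Full order: Drummond, Haddad, Lindqvist, Brennan, Vasquez, Castillo, Dimitriou, Kowalski.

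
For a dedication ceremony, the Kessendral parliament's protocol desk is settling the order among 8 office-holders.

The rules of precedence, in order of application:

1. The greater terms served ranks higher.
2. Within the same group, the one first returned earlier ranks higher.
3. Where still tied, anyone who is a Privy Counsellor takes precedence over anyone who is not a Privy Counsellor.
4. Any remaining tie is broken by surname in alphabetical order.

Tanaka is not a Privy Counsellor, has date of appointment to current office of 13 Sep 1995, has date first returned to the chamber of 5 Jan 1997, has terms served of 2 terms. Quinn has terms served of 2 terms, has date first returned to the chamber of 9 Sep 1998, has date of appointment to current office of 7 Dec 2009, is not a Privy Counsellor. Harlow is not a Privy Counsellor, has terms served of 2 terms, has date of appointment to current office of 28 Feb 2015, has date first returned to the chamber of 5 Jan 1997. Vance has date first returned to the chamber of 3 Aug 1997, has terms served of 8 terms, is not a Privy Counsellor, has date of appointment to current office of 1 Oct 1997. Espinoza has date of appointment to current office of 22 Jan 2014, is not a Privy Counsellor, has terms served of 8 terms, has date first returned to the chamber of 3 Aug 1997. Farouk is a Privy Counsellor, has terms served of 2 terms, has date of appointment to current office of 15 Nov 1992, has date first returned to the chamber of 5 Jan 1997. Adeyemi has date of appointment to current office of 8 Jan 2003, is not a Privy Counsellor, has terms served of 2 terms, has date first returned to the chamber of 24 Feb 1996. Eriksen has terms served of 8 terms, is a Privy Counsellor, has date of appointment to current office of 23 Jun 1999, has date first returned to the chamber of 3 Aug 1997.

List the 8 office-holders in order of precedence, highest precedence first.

Eriksen, Espinoza, Vance, Adeyemi, Farouk, Harlow, Tanaka, Quinn

By terms served (higher first): Eriksen, Espinoza and Vance (each 8 terms); then Adeyemi, Farouk, Harlow, Tanaka and Quinn (each 2 terms).
Eriksen, Espinoza and Vance all have date first returned to the chamber 3 Aug 1997, so the next rule applies.
Among Eriksen, Espinoza and Vance, a Privy Counsellor before not a Privy Counsellor: Eriksen (a Privy Counsellor) before Espinoza and Vance (not a Privy Counsellor).
Among Espinoza and Vance, alphabetically by surname: Espinoza before Vance.
Among Adeyemi, Farouk, Harlow, Tanaka and Quinn, by date first returned to the chamber (earlier first): Adeyemi (24 Feb 1996) before Farouk, Harlow and Tanaka (5 Jan 1997) before Quinn (9 Sep 1998).
Among Farouk, Harlow and Tanaka, a Privy Counsellor before not a Privy Counsellor: Farouk (a Privy Counsellor) before Harlow and Tanaka (not a Privy Counsellor).
Among Harlow and Tanaka, alphabetically by surname: Harlow before Tanaka.
Full order: Eriksen, Espinoza, Vance, Adeyemi, Farouk, Harlow, Tanaka, Quinn.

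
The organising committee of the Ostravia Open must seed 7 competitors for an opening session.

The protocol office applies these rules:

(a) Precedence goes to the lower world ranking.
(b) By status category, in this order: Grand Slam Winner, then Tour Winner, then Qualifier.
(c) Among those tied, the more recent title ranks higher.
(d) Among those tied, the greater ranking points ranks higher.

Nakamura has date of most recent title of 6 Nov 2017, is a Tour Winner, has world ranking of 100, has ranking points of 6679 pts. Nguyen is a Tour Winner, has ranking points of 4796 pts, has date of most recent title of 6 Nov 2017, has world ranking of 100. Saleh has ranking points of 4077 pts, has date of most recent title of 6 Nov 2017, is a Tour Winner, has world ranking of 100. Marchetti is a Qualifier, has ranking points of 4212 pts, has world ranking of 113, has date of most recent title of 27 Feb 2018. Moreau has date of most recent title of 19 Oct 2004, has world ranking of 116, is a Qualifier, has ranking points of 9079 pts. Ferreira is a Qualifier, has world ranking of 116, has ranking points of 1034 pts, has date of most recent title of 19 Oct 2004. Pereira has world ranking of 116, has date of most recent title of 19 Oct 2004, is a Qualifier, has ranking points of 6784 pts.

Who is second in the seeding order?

Nguyen

By world ranking (lower first): Nakamura, Nguyen and Saleh (each 100); then Marchetti (113); then Moreau, Pereira and Ferreira (each 116).
Nakamura, Nguyen and Saleh are each Tour Winner, so the next rule applies.
Nakamura, Nguyen and Saleh all have date of most recent title 6 Nov 2017, so the next rule applies.
Among Nakamura, Nguyen and Saleh, by ranking points (higher first): Nakamura (6679 pts) before Nguyen (4796 pts) before Saleh (4077 pts).
Moreau, Pereira and Ferreira are each Qualifier, so the next rule applies.
Moreau, Pereira and Ferreira all have date of most recent title 19 Oct 2004, so the next rule applies.
Among Moreau, Pereira and Ferreira, by ranking points (higher first): Moreau (9079 pts) before Pereira (6784 pts) before Ferreira (1034 pts).
Order: Nakamura, Nguyen, Saleh, Marchetti, Moreau, Pereira, Ferreira.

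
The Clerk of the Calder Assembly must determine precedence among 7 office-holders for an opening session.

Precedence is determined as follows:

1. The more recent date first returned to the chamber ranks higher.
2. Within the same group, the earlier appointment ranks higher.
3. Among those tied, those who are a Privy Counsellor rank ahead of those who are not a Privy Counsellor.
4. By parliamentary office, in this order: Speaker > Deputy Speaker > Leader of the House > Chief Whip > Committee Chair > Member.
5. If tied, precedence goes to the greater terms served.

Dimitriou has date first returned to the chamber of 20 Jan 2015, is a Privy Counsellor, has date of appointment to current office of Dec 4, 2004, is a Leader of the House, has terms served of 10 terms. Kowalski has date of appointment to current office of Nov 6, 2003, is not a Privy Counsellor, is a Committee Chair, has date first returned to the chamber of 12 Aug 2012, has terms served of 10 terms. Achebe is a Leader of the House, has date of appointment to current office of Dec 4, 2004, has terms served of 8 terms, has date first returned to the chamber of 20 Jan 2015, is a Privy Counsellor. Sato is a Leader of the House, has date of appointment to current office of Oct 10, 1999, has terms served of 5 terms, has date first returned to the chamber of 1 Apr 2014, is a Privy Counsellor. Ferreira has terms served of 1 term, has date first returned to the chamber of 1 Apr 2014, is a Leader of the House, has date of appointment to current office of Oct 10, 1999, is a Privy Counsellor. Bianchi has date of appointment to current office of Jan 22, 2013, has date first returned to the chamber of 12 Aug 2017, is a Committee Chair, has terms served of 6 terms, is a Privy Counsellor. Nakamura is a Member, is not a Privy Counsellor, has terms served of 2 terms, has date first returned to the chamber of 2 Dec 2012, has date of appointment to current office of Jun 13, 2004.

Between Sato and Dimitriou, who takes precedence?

Dimitriou

By date first returned to the chamber (later first): Bianchi (12 Aug 2017); then Dimitriou and Achebe (both 20 Jan 2015); then Sato and Ferreira (both 1 Apr 2014); then Nakamura (2 Dec 2012); then Kowalski (12 Aug 2012).
Dimitriou and Achebe both have date of appointment to current office Dec 4, 2004, so the next rule applies.
Dimitriou and Achebe are each a Privy Counsellor, so the next rule applies.
Dimitriou and Achebe are each Leader of the House, so the next rule applies.
Among Dimitriou and Achebe, by terms served (higher first): Dimitriou (10 terms) before Achebe (8 terms).
Sato and Ferreira both have date of appointment to current office Oct 10, 1999, so the next rule applies.
Sato and Ferreira are each a Privy Counsellor, so the next rule applies.
Sato and Ferreira are each Leader of the House, so the next rule applies.
Among Sato and Ferreira, by terms served (higher first): Sato (5 terms) before Ferreira (1 term).
So Dimitriou takes precedence.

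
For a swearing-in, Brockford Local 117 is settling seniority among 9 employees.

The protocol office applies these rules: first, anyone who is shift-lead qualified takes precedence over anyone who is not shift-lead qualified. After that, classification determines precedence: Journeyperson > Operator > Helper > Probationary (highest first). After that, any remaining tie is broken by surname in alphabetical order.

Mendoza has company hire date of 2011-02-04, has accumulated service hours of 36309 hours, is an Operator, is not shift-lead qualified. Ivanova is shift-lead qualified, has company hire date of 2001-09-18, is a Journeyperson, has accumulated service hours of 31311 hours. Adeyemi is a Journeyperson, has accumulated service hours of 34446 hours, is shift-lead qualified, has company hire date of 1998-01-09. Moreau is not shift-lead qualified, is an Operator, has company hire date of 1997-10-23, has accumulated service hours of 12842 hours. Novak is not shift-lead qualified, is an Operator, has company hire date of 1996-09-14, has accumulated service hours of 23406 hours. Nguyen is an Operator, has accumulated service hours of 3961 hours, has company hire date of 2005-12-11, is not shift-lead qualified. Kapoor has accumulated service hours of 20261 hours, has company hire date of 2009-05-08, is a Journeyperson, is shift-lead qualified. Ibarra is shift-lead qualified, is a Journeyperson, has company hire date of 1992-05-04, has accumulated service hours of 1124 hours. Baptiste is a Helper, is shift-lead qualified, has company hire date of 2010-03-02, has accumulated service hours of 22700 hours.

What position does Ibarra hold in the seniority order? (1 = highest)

2

By the first rule: Adeyemi, Ibarra, Ivanova, Kapoor and Baptiste (each shift-lead qualified); then Mendoza, Moreau, Nguyen and Novak (each not shift-lead qualified).
Among Adeyemi, Ibarra, Ivanova, Kapoor and Baptiste, by classification: Adeyemi, Ibarra, Ivanova and Kapoor (Journeyperson) before Baptiste (Helper).
Among Adeyemi, Ibarra, Ivanova and Kapoor, alphabetically by surname: Adeyemi before Ibarra before Ivanova before Kapoor.
Mendoza, Moreau, Nguyen and Novak are each Operator, so the next rule applies.
Among Mendoza, Moreau, Nguyen and Novak, alphabetically by surname: Mendoza before Moreau before Nguyen before Novak.
Order: Adeyemi, Ibarra, Ivanova, Kapoor, Baptiste, Mendoza, Moreau, Nguyen, Novak. So position 2.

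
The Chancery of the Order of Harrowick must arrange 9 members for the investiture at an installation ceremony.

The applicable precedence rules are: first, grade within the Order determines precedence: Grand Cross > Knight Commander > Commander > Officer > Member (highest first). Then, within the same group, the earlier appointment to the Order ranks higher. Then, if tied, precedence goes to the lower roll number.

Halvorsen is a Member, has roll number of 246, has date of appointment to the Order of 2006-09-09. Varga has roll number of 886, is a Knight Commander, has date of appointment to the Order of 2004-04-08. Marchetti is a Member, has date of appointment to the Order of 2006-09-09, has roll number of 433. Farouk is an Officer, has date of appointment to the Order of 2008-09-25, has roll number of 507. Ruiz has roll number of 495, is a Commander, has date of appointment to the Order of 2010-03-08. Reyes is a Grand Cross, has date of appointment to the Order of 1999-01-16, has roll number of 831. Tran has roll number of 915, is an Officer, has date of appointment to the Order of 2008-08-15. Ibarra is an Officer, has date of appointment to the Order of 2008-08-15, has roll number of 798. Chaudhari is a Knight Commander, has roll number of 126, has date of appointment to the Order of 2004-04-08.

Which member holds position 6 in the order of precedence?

By grade within the Order: Reyes (Grand Cross); then Chaudhari and Varga (Knight Commander); then Ruiz (Commander); then Ibarra, Tran and Farouk (Officer); then Halvorsen and Marchetti (Member).
Chaudhari and Varga both have date of appointment to the Order 2004-04-08, so the next rule applies.
Among Chaudhari and Varga, by roll number (lower first): Chaudhari (126) before Varga (886).
Among Ibarra, Tran and Farouk, by date of appointment to the Order (earlier first): Ibarra and Tran (2008-08-15) before Farouk (2008-09-25).
Among Ibarra and Tran, by roll number (lower first): Ibarra (798) before Tran (915).
Halvorsen and Marchetti both have date of appointment to the Order 2006-09-09, so the next rule applies.
Among Halvorsen and Marchetti, by roll number (lower first): Halvorsen (246) before Marchetti (433).
Order: Reyes, Chaudhari, Varga, Ruiz, Ibarra, Tran, Farouk, Halvorsen, Marchetti.

Tran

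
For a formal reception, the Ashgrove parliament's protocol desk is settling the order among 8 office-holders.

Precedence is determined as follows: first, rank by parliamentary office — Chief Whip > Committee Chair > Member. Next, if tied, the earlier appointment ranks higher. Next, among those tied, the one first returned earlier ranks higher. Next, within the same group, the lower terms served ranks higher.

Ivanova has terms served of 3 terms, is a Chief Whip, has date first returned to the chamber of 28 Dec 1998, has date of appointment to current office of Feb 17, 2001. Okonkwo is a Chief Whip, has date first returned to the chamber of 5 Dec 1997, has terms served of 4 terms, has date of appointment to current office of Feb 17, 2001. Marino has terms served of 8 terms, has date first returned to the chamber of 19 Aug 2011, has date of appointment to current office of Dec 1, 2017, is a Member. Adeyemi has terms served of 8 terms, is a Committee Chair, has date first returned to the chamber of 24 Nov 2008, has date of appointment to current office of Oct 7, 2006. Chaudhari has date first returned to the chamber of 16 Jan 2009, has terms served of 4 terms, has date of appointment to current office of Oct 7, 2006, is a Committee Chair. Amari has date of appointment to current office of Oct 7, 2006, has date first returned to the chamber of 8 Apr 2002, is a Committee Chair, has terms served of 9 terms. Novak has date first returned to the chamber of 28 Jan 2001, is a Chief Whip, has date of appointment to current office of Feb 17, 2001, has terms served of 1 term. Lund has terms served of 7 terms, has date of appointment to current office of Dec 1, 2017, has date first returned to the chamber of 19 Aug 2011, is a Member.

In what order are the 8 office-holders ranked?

Okonkwo, Ivanova, Novak, Amari, Adeyemi, Chaudhari, Lund, Marino

By parliamentary office: Okonkwo, Ivanova and Novak (Chief Whip); then Amari, Adeyemi and Chaudhari (Committee Chair); then Lund and Marino (Member).
Okonkwo, Ivanova and Novak all have date of appointment to current office Feb 17, 2001, so the next rule applies.
Among Okonkwo, Ivanova and Novak, by date first returned to the chamber (earlier first): Okonkwo (5 Dec 1997) before Ivanova (28 Dec 1998) before Novak (28 Jan 2001).
Amari, Adeyemi and Chaudhari all have date of appointment to current office Oct 7, 2006, so the next rule applies.
Among Amari, Adeyemi and Chaudhari, by date first returned to the chamber (earlier first): Amari (8 Apr 2002) before Adeyemi (24 Nov 2008) before Chaudhari (16 Jan 2009).
Lund and Marino both have date of appointment to current office Dec 1, 2017, so the next rule applies.
Lund and Marino both have date first returned to the chamber 19 Aug 2011, so the next rule applies.
Among Lund and Marino, by terms served (lower first): Lund (7 terms) before Marino (8 terms).
Full order: Okonkwo, Ivanova, Novak, Amari, Adeyemi, Chaudhari, Lund, Marino.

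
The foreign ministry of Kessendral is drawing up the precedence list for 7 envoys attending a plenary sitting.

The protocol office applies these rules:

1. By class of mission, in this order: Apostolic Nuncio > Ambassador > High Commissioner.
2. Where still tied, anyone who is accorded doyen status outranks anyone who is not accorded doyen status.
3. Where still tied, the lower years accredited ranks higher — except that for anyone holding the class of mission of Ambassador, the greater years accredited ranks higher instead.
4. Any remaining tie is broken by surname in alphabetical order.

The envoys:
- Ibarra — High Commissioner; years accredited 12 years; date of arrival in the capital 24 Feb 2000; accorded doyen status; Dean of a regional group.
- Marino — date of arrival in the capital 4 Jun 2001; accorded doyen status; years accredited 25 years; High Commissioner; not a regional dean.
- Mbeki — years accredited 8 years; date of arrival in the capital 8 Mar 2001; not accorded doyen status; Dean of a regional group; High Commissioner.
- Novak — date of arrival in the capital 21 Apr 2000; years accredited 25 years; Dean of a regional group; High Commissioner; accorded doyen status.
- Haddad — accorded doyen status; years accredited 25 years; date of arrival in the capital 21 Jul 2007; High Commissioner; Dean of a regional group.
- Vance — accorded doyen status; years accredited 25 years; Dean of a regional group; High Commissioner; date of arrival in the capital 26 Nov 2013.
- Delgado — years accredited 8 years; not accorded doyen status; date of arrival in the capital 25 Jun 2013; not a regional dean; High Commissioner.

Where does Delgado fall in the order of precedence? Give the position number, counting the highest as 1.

By class of mission: Ibarra, Haddad, Marino, Novak, Vance, Delgado and Mbeki (High Commissioner).
Among Ibarra, Haddad, Marino, Novak, Vance, Delgado and Mbeki, accorded doyen status before not accorded doyen status: Ibarra, Haddad, Marino, Novak and Vance (accorded doyen status) before Delgado and Mbeki (not accorded doyen status).
Among Ibarra, Haddad, Marino, Novak and Vance, by years accredited (lower first): Ibarra (12 years) before Haddad, Marino, Novak and Vance (25 years).
Among Haddad, Marino, Novak and Vance, alphabetically by surname: Haddad before Marino before Novak before Vance.
Delgado and Mbeki both have years accredited 8 years, so the next rule applies.
Among Delgado and Mbeki, alphabetically by surname: Delgado before Mbeki.
Order: Ibarra, Haddad, Marino, Novak, Vance, Delgado, Mbeki. So position 6.

6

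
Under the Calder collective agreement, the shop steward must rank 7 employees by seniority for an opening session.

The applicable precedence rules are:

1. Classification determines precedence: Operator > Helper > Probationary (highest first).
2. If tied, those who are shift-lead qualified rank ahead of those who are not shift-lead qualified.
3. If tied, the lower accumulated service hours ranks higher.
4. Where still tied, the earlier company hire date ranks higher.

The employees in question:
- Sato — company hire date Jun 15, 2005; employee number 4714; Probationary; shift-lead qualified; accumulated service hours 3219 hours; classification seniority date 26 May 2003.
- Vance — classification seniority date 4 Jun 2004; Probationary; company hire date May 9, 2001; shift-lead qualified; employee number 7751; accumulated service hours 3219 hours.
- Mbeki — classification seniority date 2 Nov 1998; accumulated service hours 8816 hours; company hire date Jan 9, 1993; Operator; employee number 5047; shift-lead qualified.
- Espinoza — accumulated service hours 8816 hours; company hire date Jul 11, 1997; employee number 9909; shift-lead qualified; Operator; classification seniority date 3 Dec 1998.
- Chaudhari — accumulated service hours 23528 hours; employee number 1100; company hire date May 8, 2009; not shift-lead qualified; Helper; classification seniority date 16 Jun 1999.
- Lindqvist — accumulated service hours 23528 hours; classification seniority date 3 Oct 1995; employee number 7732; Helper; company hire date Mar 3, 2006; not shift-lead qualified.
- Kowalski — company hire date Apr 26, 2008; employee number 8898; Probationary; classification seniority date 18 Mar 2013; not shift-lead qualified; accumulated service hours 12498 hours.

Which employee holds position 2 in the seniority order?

Espinoza

By classification: Mbeki and Espinoza (Operator); then Lindqvist and Chaudhari (Helper); then Vance, Sato and Kowalski (Probationary).
Mbeki and Espinoza are each shift-lead qualified, so the next rule applies.
Mbeki and Espinoza both have accumulated service hours 8816 hours, so the next rule applies.
Among Mbeki and Espinoza, by company hire date (earlier first): Mbeki (Jan 9, 1993) before Espinoza (Jul 11, 1997).
Lindqvist and Chaudhari are each not shift-lead qualified, so the next rule applies.
Lindqvist and Chaudhari both have accumulated service hours 23528 hours, so the next rule applies.
Among Lindqvist and Chaudhari, by company hire date (earlier first): Lindqvist (Mar 3, 2006) before Chaudhari (May 8, 2009).
Among Vance, Sato and Kowalski, shift-lead qualified before not shift-lead qualified: Vance and Sato (shift-lead qualified) before Kowalski (not shift-lead qualified).
Vance and Sato both have accumulated service hours 3219 hours, so the next rule applies.
Among Vance and Sato, by company hire date (earlier first): Vance (May 9, 2001) before Sato (Jun 15, 2005).
Order: Mbeki, Espinoza, Lindqvist, Chaudhari, Vance, Sato, Kowalski.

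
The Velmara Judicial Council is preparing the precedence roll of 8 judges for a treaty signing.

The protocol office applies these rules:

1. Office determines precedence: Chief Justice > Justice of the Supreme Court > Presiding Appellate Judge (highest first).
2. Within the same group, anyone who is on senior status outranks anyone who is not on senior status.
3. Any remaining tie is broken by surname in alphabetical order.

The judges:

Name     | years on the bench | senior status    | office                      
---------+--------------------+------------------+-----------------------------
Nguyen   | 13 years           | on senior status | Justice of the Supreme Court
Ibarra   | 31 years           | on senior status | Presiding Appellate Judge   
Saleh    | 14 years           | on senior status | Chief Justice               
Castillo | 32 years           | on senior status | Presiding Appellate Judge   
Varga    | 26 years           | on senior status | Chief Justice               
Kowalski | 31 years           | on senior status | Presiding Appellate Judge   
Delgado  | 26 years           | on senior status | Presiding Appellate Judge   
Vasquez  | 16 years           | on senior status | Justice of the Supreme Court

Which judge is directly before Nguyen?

By office: Saleh and Varga (Chief Justice); then Nguyen and Vasquez (Justice of the Supreme Court); then Castillo, Delgado, Ibarra and Kowalski (Presiding Appellate Judge).
Saleh and Varga are each on senior status, so the next rule applies.
Among Saleh and Varga, alphabetically by surname: Saleh before Varga.
Nguyen and Vasquez are each on senior status, so the next rule applies.
Among Nguyen and Vasquez, alphabetically by surname: Nguyen before Vasquez.
Castillo, Delgado, Ibarra and Kowalski are each on senior status, so the next rule applies.
Among Castillo, Delgado, Ibarra and Kowalski, alphabetically by surname: Castillo before Delgado before Ibarra before Kowalski.
Order: Saleh, Varga, Nguyen, Vasquez, Castillo, Delgado, Ibarra, Kowalski.

Varga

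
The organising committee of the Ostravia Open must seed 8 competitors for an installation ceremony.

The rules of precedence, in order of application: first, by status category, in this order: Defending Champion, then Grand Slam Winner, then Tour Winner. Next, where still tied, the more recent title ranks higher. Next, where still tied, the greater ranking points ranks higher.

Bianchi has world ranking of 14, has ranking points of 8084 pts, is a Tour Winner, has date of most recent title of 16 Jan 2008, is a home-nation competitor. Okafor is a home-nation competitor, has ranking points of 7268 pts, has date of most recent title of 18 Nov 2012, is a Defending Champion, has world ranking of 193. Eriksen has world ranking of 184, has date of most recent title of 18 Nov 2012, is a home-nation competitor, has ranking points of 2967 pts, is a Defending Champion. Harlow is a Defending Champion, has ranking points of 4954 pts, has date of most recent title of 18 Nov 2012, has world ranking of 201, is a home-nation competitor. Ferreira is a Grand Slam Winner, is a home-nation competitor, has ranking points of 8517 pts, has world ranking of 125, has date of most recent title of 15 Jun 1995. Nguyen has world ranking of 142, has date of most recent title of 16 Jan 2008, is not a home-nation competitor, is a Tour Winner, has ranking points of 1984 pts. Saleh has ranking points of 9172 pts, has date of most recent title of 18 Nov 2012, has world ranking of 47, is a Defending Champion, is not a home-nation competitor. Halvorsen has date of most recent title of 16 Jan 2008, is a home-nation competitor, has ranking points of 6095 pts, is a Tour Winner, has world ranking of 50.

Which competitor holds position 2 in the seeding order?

Okafor

By status category: Saleh, Okafor, Harlow and Eriksen (Defending Champion); then Ferreira (Grand Slam Winner); then Bianchi, Halvorsen and Nguyen (Tour Winner).
Saleh, Okafor, Harlow and Eriksen all have date of most recent title 18 Nov 2012, so the next rule applies.
Among Saleh, Okafor, Harlow and Eriksen, by ranking points (higher first): Saleh (9172 pts) before Okafor (7268 pts) before Harlow (4954 pts) before Eriksen (2967 pts).
Bianchi, Halvorsen and Nguyen all have date of most recent title 16 Jan 2008, so the next rule applies.
Among Bianchi, Halvorsen and Nguyen, by ranking points (higher first): Bianchi (8084 pts) before Halvorsen (6095 pts) before Nguyen (1984 pts).
Order: Saleh, Okafor, Harlow, Eriksen, Ferreira, Bianchi, Halvorsen, Nguyen.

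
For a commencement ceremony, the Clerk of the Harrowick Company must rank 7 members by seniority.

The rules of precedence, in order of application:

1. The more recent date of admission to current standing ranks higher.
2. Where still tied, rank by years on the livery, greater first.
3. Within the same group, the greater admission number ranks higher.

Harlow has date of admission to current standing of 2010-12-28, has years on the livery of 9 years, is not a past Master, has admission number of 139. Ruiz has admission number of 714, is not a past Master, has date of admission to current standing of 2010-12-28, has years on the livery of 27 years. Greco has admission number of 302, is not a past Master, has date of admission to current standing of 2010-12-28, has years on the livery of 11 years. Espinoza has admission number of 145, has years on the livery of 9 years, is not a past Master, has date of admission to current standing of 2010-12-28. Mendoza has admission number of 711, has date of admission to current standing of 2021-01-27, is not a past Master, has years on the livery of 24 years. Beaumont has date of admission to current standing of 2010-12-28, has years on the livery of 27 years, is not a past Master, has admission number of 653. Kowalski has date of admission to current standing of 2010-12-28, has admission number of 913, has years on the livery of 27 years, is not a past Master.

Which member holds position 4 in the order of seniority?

Beaumont

By date of admission to current standing (later first): Mendoza (2021-01-27); then Kowalski, Ruiz, Beaumont, Greco, Espinoza and Harlow (each 2010-12-28).
Among Kowalski, Ruiz, Beaumont, Greco, Espinoza and Harlow, by years on the livery (higher first): Kowalski, Ruiz and Beaumont (27 years) before Greco (11 years) before Espinoza and Harlow (9 years).
Among Kowalski, Ruiz and Beaumont, by admission number (higher first): Kowalski (913) before Ruiz (714) before Beaumont (653).
Among Espinoza and Harlow, by admission number (higher first): Espinoza (145) before Harlow (139).
Order: Mendoza, Kowalski, Ruiz, Beaumont, Greco, Espinoza, Harlow.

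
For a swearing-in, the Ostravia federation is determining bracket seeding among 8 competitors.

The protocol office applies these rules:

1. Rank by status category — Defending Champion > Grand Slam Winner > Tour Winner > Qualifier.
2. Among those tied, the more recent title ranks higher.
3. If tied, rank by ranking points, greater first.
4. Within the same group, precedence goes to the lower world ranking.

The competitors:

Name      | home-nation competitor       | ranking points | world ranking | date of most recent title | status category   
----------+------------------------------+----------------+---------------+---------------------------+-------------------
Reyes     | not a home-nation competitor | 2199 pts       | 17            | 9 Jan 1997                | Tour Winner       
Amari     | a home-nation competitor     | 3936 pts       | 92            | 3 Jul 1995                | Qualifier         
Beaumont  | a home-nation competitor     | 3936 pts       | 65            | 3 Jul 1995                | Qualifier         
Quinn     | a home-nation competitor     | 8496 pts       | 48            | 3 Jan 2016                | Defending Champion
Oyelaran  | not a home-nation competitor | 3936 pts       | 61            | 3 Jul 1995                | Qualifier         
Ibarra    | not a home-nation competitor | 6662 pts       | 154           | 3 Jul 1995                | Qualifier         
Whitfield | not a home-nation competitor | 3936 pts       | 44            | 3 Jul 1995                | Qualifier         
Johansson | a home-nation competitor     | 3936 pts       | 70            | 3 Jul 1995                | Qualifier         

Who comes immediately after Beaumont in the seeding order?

By status category: Quinn (Defending Champion); then Reyes (Tour Winner); then Ibarra, Whitfield, Oyelaran, Beaumont, Johansson and Amari (Qualifier).
Ibarra, Whitfield, Oyelaran, Beaumont, Johansson and Amari all have date of most recent title 3 Jul 1995, so the next rule applies.
Among Ibarra, Whitfield, Oyelaran, Beaumont, Johansson and Amari, by ranking points (higher first): Ibarra (6662 pts) before Whitfield, Oyelaran, Beaumont, Johansson and Amari (3936 pts).
Among Whitfield, Oyelaran, Beaumont, Johansson and Amari, by world ranking (lower first): Whitfield (44) before Oyelaran (61) before Beaumont (65) before Johansson (70) before Amari (92).
Order: Quinn, Reyes, Ibarra, Whitfield, Oyelaran, Beaumont, Johansson, Amari.

Johansson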